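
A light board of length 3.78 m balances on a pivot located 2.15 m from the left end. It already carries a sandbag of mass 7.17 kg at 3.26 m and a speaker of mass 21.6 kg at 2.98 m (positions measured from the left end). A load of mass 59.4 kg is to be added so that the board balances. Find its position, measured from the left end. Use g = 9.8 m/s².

About the pivot (at 2.15 m from the left end):
Sandbag: 7.17 × 9.8 = 70.27 N down at 3.26 m → arm 1.11 m, τ = 70.27 × 1.11 = 78 N·m clockwise.
Speaker: 21.6 × 9.8 = 211.7 N down at 2.98 m → arm 0.83 m, τ = 211.7 × 0.83 = 175.7 N·m clockwise.
Net moment of existing loads = 253.7 N·m clockwise.
The load weighs 59.4 × 9.8 = 582.1 N and must supply an equal counterclockwise moment, so its lever arm about the pivot is 253.7 / 582.1 = 0.436 m.
That puts it at 2.15 − 0.436 = 1.71 m from the left end.

x ≈ 1.71 m from the left end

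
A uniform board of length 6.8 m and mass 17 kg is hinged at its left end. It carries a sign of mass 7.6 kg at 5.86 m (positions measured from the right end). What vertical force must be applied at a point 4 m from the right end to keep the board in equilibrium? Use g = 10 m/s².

Take moments about the left end.
Beam weight: 17 × 10 = 170 N down at 3.4 m → arm 3.4 m, τ = 170 × 3.4 = 578 N·m clockwise.
Sign: 7.6 × 10 = 76 N down at 5.86 m → arm 0.94 m, τ = 76 × 0.94 = 71.44 N·m clockwise.
Net moment of the loads = 649.4 N·m clockwise.
The upward force F acts at a point 4 m from the right end, arm 2.8 m, giving F × 2.8 counterclockwise.
For rotational equilibrium, F × 2.8 = 649.4, so F = 649.4 / 2.8 = 232 N.

F ≈ 232 N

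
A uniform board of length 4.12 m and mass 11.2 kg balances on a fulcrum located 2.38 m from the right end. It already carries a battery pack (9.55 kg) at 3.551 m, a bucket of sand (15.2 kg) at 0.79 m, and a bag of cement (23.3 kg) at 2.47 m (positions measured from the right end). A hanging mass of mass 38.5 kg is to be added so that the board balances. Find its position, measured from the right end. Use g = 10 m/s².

Choose the fulcrum (at 2.38 m from the right end) as the axis so the support reaction has zero arm there.
Beam weight: 11.2 × 10 = 112 N down at 2.06 m → arm 0.32 m, τ = 112 × 0.32 = 35.84 N·m clockwise.
Battery pack: 9.55 × 10 = 95.5 N down at 3.551 m → arm 1.171 m, τ = 95.5 × 1.171 = 111.8 N·m counterclockwise.
Bucket of sand: 15.2 × 10 = 152 N down at 0.79 m → arm 1.59 m, τ = 152 × 1.59 = 241.7 N·m clockwise.
Bag of cement: 23.3 × 10 = 233 N down at 2.47 m → arm 0.09 m, τ = 233 × 0.09 = 20.97 N·m counterclockwise.
Net moment of existing loads = 144.8 N·m clockwise.
The hanging mass weighs 38.5 × 10 = 385 N and must supply an equal counterclockwise moment, so its lever arm about the fulcrum is 144.8 / 385 = 0.376 m.
That puts it at 2.38 + 0.376 = 2.76 m from the right end.

x ≈ 2.76 m from the right end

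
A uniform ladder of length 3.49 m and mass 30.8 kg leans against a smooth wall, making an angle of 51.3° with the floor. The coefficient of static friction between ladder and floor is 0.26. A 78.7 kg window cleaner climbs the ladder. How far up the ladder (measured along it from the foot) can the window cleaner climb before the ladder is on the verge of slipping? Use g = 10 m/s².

d ≈ 0.893 m

Take moments about the foot of the ladder.
Ladder weight 30.8×10 = 308 N acts at 1.745 m along the ladder; its horizontal arm is 1.745·cos51.3° = 1.091 m → τ = 336 N·m clockwise.
Window cleaner weight 78.7×10 = 787 N at distance d → arm d·cos51.3° → τ = 787·d·0.6252 clockwise.
Wall normal N at the top has arm L sinθ = 2.724 m counterclockwise, so Στ = 0 gives N·2.724 = 336 + 492·d.
ΣFy = 0 ⇒ N_floor = 1095 N, so the maximum friction is μ_s·N_floor = 0.26×1095 = 284.7 N. ΣFx = 0 ⇒ N_wall = f, so at the slipping point N = 284.7 N.
Substituting: 284.7×2.724 = 336 + 492·d ⇒ d = (775.5 − 336) / 492 = 0.893 m.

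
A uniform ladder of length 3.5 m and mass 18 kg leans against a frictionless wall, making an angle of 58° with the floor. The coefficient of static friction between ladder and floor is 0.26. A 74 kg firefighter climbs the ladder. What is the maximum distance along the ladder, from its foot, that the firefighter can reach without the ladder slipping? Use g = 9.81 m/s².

Choose the foot of the ladder as the axis so the floor normal and friction both act there and drop out.
Ladder weight 18×9.81 = 176.6 N acts at 1.75 m along the ladder; its horizontal arm is 1.75·cos58° = 0.9274 m → τ = 163.8 N·m clockwise.
Firefighter weight 74×9.81 = 725.9 N at distance d → arm d·cos58° → τ = 725.9·d·0.5299 clockwise.
Wall normal N at the top has arm L sinθ = 2.968 m counterclockwise, so Στ = 0 gives N·2.968 = 163.8 + 384.7·d.
ΣFy = 0 ⇒ N_floor = 902.5 N, so the maximum friction is μ_s·N_floor = 0.26×902.5 = 234.7 N. ΣFx = 0 ⇒ N_wall = f, so at the slipping point N = 234.7 N.
Substituting: 234.7×2.968 = 163.8 + 384.7·d ⇒ d = (696.6 − 163.8) / 384.7 = 1.38 m.

d ≈ 1.38 m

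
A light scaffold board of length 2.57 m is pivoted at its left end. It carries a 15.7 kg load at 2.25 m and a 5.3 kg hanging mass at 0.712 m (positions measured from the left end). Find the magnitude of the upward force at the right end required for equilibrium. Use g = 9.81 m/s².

Take moments about the left end.
Load: 15.7 × 9.81 = 154 N down at 2.25 m → arm 2.25 m, τ = 154 × 2.25 = 346.5 N·m clockwise.
Hanging mass: 5.3 × 9.81 = 51.99 N down at 0.712 m → arm 0.712 m, τ = 51.99 × 0.712 = 37.02 N·m clockwise.
Net moment of the loads = 383.5 N·m clockwise.
The upward force F acts at the right end, arm 2.57 m, giving F × 2.57 counterclockwise.
Setting net torque to zero: F × 2.57 = 383.5 → F = 383.5 / 2.57 = 149 N.

F ≈ 149 N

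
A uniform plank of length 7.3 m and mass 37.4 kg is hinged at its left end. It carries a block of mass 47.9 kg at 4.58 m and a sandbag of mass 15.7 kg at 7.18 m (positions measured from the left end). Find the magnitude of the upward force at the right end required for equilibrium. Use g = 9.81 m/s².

About the left end:
Beam weight: 37.4 × 9.81 = 366.9 N down at 3.65 m → arm 3.65 m, τ = 366.9 × 3.65 = 1339 N·m clockwise.
Block: 47.9 × 9.81 = 469.9 N down at 4.58 m → arm 4.58 m, τ = 469.9 × 4.58 = 2152 N·m clockwise.
Sandbag: 15.7 × 9.81 = 154 N down at 7.18 m → arm 7.18 m, τ = 154 × 7.18 = 1106 N·m clockwise.
Net moment of the loads = 4597 N·m clockwise.
The upward force F acts at the right end, arm 7.3 m, giving F × 7.3 counterclockwise.
For rotational equilibrium, F × 7.3 = 4597, so F = 4597 / 7.3 = 630 N.

F ≈ 630 N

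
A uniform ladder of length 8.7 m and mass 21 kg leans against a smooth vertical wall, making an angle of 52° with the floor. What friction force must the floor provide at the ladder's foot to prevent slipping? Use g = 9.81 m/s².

f ≈ 80.5 N

Take moments about the foot of the ladder.
Ladder weight 21×9.81 = 206 N acts at 4.35 m along the ladder; its horizontal arm is 4.35·cos52° = 2.678 m → τ = 551.7 N·m clockwise.
Wall normal N acts horizontally at the top; its moment arm is the height L sinθ = 8.7·sin52° = 6.856 m, counterclockwise.
Στ = 0 ⇒ N × 6.856 = 551.7 ⇒ N = 80.5 N.
ΣFx = 0: friction at the foot balances the wall's push, so f = N_wall = 80.5 N.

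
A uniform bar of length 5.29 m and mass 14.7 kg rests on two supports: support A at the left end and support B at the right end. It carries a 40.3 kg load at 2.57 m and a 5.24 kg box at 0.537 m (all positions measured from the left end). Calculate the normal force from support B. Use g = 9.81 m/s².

Taking torques about support A:
Beam weight: 14.7 × 9.81 = 144.2 N down at 2.645 m → arm 2.645 m, τ = 144.2 × 2.645 = 381.4 N·m clockwise.
Load: 40.3 × 9.81 = 395.3 N down at 2.57 m → arm 2.57 m, τ = 395.3 × 2.57 = 1016 N·m clockwise.
Box: 5.24 × 9.81 = 51.4 N down at 0.537 m → arm 0.537 m, τ = 51.4 × 0.537 = 27.6 N·m clockwise.
Net load moment about support A = 1425 N·m clockwise.
Reaction R at support B is upward at 5.29 m, arm 5.29 m → moment R × 5.29 counterclockwise.
For rotational equilibrium, R × 5.29 = 1425, so R = 269 N.

R_B ≈ 269 N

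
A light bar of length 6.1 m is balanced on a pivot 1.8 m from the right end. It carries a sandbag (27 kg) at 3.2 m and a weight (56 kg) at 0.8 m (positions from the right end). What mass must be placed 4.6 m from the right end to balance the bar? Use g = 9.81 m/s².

m ≈ 6.5 kg

About the pivot (at 1.8 m from the right end):
Sandbag: 27 × 9.81 = 264.9 N down at 3.2 m → arm 1.4 m, τ = 264.9 × 1.4 = 370.9 N·m counterclockwise.
Weight: 56 × 9.81 = 549.4 N down at 0.8 m → arm 1 m, τ = 549.4 × 1 = 549.4 N·m clockwise.
Net moment of known loads = 178.5 N·m clockwise.
An unknown mass m at 4.6 m has arm 2.8 m; its moment is m·g·2.8 counterclockwise.
Στ = 0 ⇒ m × 9.81 × 2.8 = 178.5 ⇒ m = 178.5 / (9.81 × 2.8) = 6.5 kg.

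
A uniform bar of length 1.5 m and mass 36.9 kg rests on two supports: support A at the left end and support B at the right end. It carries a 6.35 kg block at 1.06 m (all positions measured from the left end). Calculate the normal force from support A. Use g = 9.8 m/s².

R_A ≈ 199 N

Taking torques about support B:
Beam weight: 36.9 × 9.8 = 361.6 N down at 0.75 m → arm 0.75 m, τ = 361.6 × 0.75 = 271.2 N·m counterclockwise.
Block: 6.35 × 9.8 = 62.23 N down at 1.06 m → arm 0.44 m, τ = 62.23 × 0.44 = 27.38 N·m counterclockwise.
Net load moment about support B = 298.6 N·m counterclockwise.
Reaction R at support A is upward at 0 m, arm 1.5 m → moment R × 1.5 clockwise.
For rotational equilibrium, R × 1.5 = 298.6, so R = 199 N.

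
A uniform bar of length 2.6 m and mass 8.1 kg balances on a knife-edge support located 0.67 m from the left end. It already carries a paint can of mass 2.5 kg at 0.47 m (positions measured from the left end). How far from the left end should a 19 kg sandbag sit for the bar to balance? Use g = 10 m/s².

x ≈ 0.428 m from the left end

Choose the knife-edge support (at 0.67 m from the left end) as the axis so the support reaction has zero arm there.
Beam weight: 8.1 × 10 = 81 N down at 1.3 m → arm 0.63 m, τ = 81 × 0.63 = 51.03 N·m clockwise.
Paint can: 2.5 × 10 = 25 N down at 0.47 m → arm 0.2 m, τ = 25 × 0.2 = 5 N·m counterclockwise.
Net moment of existing loads = 46.03 N·m clockwise.
The sandbag weighs 19 × 10 = 190 N and must supply an equal counterclockwise moment, so its lever arm about the knife-edge support is 46.03 / 190 = 0.242 m.
That puts it at 0.67 − 0.242 = 0.428 m from the left end.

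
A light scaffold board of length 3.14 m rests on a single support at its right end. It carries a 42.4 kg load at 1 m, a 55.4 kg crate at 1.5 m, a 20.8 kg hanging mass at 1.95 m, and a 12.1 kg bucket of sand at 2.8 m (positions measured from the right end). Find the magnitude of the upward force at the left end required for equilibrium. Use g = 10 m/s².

F ≈ 637 N

Taking torques about the right end:
Load: 42.4 × 10 = 424 N down at 1 m → arm 1 m, τ = 424 × 1 = 424 N·m counterclockwise.
Crate: 55.4 × 10 = 554 N down at 1.5 m → arm 1.5 m, τ = 554 × 1.5 = 831 N·m counterclockwise.
Hanging mass: 20.8 × 10 = 208 N down at 1.95 m → arm 1.95 m, τ = 208 × 1.95 = 405.6 N·m counterclockwise.
Bucket of sand: 12.1 × 10 = 121 N down at 2.8 m → arm 2.8 m, τ = 121 × 2.8 = 338.8 N·m counterclockwise.
Net moment of the loads = 1999 N·m counterclockwise.
The upward force F acts at the left end, arm 3.14 m, giving F × 3.14 clockwise.
Setting net torque to zero: F × 3.14 = 1999 → F = 1999 / 3.14 = 637 N.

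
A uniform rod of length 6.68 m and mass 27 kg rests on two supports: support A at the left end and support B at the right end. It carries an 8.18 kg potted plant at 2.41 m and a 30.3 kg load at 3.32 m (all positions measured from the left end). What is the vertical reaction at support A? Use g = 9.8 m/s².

Take moments about support B.
Beam weight: 27 × 9.8 = 264.6 N down at 3.34 m → arm 3.34 m, τ = 264.6 × 3.34 = 883.8 N·m counterclockwise.
Potted plant: 8.18 × 9.8 = 80.16 N down at 2.41 m → arm 4.27 m, τ = 80.16 × 4.27 = 342.3 N·m counterclockwise.
Load: 30.3 × 9.8 = 296.9 N down at 3.32 m → arm 3.36 m, τ = 296.9 × 3.36 = 997.6 N·m counterclockwise.
Net load moment about support B = 2224 N·m counterclockwise.
Reaction R at support A is upward at 0 m, arm 6.68 m → moment R × 6.68 clockwise.
For rotational equilibrium, R × 6.68 = 2224, so R = 333 N.

R_A ≈ 333 N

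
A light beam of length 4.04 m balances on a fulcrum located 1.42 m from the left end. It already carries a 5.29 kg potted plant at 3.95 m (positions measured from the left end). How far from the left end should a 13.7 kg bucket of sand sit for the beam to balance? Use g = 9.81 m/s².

x ≈ 0.443 m from the left end

Sum moments about the fulcrum (at 1.42 m from the left end) (the support reaction has zero arm there).
Potted plant: 5.29 × 9.81 = 51.89 N down at 3.95 m → arm 2.53 m, τ = 51.89 × 2.53 = 131.3 N·m clockwise.
Net moment of existing loads = 131.3 N·m clockwise.
The bucket of sand weighs 13.7 × 9.81 = 134.4 N and must supply an equal counterclockwise moment, so its lever arm about the fulcrum is 131.3 / 134.4 = 0.977 m.
That puts it at 1.42 − 0.977 = 0.443 m from the left end.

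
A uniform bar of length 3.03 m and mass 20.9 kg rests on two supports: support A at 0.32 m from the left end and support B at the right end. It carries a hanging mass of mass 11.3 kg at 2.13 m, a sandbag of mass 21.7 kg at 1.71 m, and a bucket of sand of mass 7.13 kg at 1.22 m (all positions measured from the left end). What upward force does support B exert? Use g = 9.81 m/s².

R_B ≈ 297 N

Sum moments about support A (its reaction then has zero moment arm).
Beam weight: 20.9 × 9.81 = 205 N down at 1.515 m → arm 1.195 m, τ = 205 × 1.195 = 245 N·m clockwise.
Hanging mass: 11.3 × 9.81 = 110.9 N down at 2.13 m → arm 1.81 m, τ = 110.9 × 1.81 = 200.7 N·m clockwise.
Sandbag: 21.7 × 9.81 = 212.9 N down at 1.71 m → arm 1.39 m, τ = 212.9 × 1.39 = 295.9 N·m clockwise.
Bucket of sand: 7.13 × 9.81 = 69.95 N down at 1.22 m → arm 0.9 m, τ = 69.95 × 0.9 = 62.96 N·m clockwise.
Net load moment about support A = 804.6 N·m clockwise.
Reaction R at support B is upward at 3.03 m, arm 2.71 m → moment R × 2.71 counterclockwise.
Στ = 0 ⇒ R × 2.71 = 804.6 ⇒ R = 297 N.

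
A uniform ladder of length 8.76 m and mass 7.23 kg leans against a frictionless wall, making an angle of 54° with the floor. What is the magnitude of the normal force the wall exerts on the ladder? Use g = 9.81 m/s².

Choose the foot of the ladder as the axis so the floor normal and friction both act there and drop out.
Ladder weight 7.23×9.81 = 70.93 N acts at 4.38 m along the ladder; its horizontal arm is 4.38·cos54° = 2.574 m → τ = 182.6 N·m clockwise.
Wall normal N acts horizontally at the top; its moment arm is the height L sinθ = 8.76·sin54° = 7.087 m, counterclockwise.
Στ = 0 ⇒ N × 7.087 = 182.6 ⇒ N = 25.8 N.

N_wall ≈ 25.8 N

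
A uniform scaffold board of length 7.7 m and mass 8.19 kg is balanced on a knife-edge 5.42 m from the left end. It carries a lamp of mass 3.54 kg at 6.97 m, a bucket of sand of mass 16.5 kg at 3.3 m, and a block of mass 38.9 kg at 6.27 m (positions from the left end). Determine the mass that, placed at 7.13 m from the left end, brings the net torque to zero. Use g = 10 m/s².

m ≈ 5.43 kg

About the knife-edge (at 5.42 m from the left end):
Beam weight: 8.19 × 10 = 81.9 N down at 3.85 m → arm 1.57 m, τ = 81.9 × 1.57 = 128.6 N·m counterclockwise.
Lamp: 3.54 × 10 = 35.4 N down at 6.97 m → arm 1.55 m, τ = 35.4 × 1.55 = 54.87 N·m clockwise.
Bucket of sand: 16.5 × 10 = 165 N down at 3.3 m → arm 2.12 m, τ = 165 × 2.12 = 349.8 N·m counterclockwise.
Block: 38.9 × 10 = 389 N down at 6.27 m → arm 0.85 m, τ = 389 × 0.85 = 330.6 N·m clockwise.
Net moment of known loads = 92.93 N·m counterclockwise.
An unknown mass m at 7.13 m has arm 1.71 m; its moment is m·g·1.71 clockwise.
Στ = 0 ⇒ m × 10 × 1.71 = 92.93 ⇒ m = 92.93 / (10 × 1.71) = 5.43 kg.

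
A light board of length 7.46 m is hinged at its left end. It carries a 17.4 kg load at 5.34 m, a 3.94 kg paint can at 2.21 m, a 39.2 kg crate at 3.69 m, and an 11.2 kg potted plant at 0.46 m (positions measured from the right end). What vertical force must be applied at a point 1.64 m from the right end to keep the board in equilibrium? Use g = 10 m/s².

F ≈ 488 N

About the left end:
Load: 17.4 × 10 = 174 N down at 5.34 m → arm 2.12 m, τ = 174 × 2.12 = 368.9 N·m clockwise.
Paint can: 3.94 × 10 = 39.4 N down at 2.21 m → arm 5.25 m, τ = 39.4 × 5.25 = 206.8 N·m clockwise.
Crate: 39.2 × 10 = 392 N down at 3.69 m → arm 3.77 m, τ = 392 × 3.77 = 1478 N·m clockwise.
Potted plant: 11.2 × 10 = 112 N down at 0.46 m → arm 7 m, τ = 112 × 7 = 784 N·m clockwise.
Net moment of the loads = 2838 N·m clockwise.
The upward force F acts at a point 1.64 m from the right end, arm 5.82 m, giving F × 5.82 counterclockwise.
Setting net torque to zero: F × 5.82 = 2838 → F = 2838 / 5.82 = 488 N.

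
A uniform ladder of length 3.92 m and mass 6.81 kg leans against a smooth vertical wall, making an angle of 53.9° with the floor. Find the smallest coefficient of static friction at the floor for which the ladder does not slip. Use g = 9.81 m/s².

μ_min ≈ 0.365

Choose the foot of the ladder as the axis so the floor normal and friction both act there and drop out.
Ladder weight 6.81×9.81 = 66.81 N acts at 1.96 m along the ladder; its horizontal arm is 1.96·cos53.9° = 1.155 m → τ = 77.17 N·m clockwise.
Wall normal N acts horizontally at the top; its moment arm is the height L sinθ = 3.92·sin53.9° = 3.167 m, counterclockwise.
Balancing moments: N × 3.167 = 77.17, giving N = 24.37 N.
ΣFx = 0 ⇒ f = N_wall = 24.37 N. ΣFy = 0 ⇒ N_floor = 66.81 N.
μ_min = f / N_floor = 24.37 / 66.81 = 0.365.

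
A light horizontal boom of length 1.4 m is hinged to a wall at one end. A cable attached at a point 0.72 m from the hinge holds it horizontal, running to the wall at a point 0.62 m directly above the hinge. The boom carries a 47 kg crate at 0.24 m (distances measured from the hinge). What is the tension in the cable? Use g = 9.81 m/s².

Take moments about the hinge.
Crate: 47 × 9.81 = 461.1 N down at 0.24 m → arm 0.24 m, τ = 461.1 × 0.24 = 110.7 N·m clockwise.
Total clockwise load moment = 110.7 N·m.
The cable tension T acts at 0.72 m; only its component perpendicular to the boom, T sinθ, produces torque. sinθ = h/√(h²+d²) = 0.62/√(0.62²+0.72²) = 0.6525.
For rotational equilibrium, T × 0.72 × 0.6525 = 110.7, so T = 110.7 / 0.4698 = 236 N.

T ≈ 236 N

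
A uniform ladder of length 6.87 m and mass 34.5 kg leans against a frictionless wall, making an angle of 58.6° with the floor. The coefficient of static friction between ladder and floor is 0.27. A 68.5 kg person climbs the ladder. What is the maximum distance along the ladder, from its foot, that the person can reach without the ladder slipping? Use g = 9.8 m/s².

About the foot of the ladder:
Ladder weight 34.5×9.8 = 338.1 N acts at 3.435 m along the ladder; its horizontal arm is 3.435·cos58.6° = 1.79 m → τ = 605.2 N·m clockwise.
Person weight 68.5×9.8 = 671.3 N at distance d → arm d·cos58.6° → τ = 671.3·d·0.521 clockwise.
Wall normal N at the top has arm L sinθ = 5.864 m counterclockwise, so Στ = 0 gives N·5.864 = 605.2 + 349.7·d.
ΣFy = 0 ⇒ N_floor = 1009 N, so the maximum friction is μ_s·N_floor = 0.27×1009 = 272.4 N. ΣFx = 0 ⇒ N_wall = f, so at the slipping point N = 272.4 N.
Substituting: 272.4×5.864 = 605.2 + 349.7·d ⇒ d = (1597 − 605.2) / 349.7 = 2.84 m.

d ≈ 2.84 m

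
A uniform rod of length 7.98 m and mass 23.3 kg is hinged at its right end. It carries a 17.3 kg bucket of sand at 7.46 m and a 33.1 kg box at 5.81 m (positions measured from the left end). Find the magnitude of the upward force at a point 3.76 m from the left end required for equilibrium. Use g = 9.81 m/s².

F ≈ 404 N

Sum moments about the right end (the unknown pivot reaction has zero arm there).
Beam weight: 23.3 × 9.81 = 228.6 N down at 3.99 m → arm 3.99 m, τ = 228.6 × 3.99 = 912.1 N·m counterclockwise.
Bucket of sand: 17.3 × 9.81 = 169.7 N down at 7.46 m → arm 0.52 m, τ = 169.7 × 0.52 = 88.24 N·m counterclockwise.
Box: 33.1 × 9.81 = 324.7 N down at 5.81 m → arm 2.17 m, τ = 324.7 × 2.17 = 704.6 N·m counterclockwise.
Net moment of the loads = 1705 N·m counterclockwise.
The upward force F acts at a point 3.76 m from the left end, arm 4.22 m, giving F × 4.22 clockwise.
Στ = 0 ⇒ F × 4.22 = 1705 ⇒ F = 1705 / 4.22 = 404 N.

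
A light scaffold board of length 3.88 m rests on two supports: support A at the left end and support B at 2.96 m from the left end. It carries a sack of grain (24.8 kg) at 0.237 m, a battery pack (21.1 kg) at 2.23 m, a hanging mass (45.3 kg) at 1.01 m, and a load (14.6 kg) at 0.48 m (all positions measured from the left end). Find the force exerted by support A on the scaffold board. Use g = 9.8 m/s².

R_A ≈ 687 N

Sum moments about support B (its reaction then has zero moment arm).
Sack of grain: 24.8 × 9.8 = 243 N down at 0.237 m → arm 2.723 m, τ = 243 × 2.723 = 661.7 N·m counterclockwise.
Battery pack: 21.1 × 9.8 = 206.8 N down at 2.23 m → arm 0.73 m, τ = 206.8 × 0.73 = 151 N·m counterclockwise.
Hanging mass: 45.3 × 9.8 = 443.9 N down at 1.01 m → arm 1.95 m, τ = 443.9 × 1.95 = 865.6 N·m counterclockwise.
Load: 14.6 × 9.8 = 143.1 N down at 0.48 m → arm 2.48 m, τ = 143.1 × 2.48 = 354.9 N·m counterclockwise.
Net load moment about support B = 2033 N·m counterclockwise.
Reaction R at support A is upward at 0 m, arm 2.96 m → moment R × 2.96 clockwise.
Στ = 0 ⇒ R × 2.96 = 2033 ⇒ R = 687 N.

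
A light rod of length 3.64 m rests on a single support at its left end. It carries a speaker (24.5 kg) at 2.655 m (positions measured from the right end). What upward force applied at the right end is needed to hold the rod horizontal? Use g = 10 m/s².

About the left end:
Speaker: 24.5 × 10 = 245 N down at 2.655 m → arm 0.985 m, τ = 245 × 0.985 = 241.3 N·m clockwise.
Net moment of the loads = 241.3 N·m clockwise.
The upward force F acts at the right end, arm 3.64 m, giving F × 3.64 counterclockwise.
Setting net torque to zero: F × 3.64 = 241.3 → F = 241.3 / 3.64 = 66.3 N.

F ≈ 66.3 N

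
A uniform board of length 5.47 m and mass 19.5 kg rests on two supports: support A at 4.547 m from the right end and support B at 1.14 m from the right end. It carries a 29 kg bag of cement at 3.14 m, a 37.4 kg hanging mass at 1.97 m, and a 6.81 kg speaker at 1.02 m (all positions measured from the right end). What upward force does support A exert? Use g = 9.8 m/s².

R_A ≈ 343 N

Take moments about support B.
Beam weight: 19.5 × 9.8 = 191.1 N down at 2.735 m → arm 1.595 m, τ = 191.1 × 1.595 = 304.8 N·m counterclockwise.
Bag of cement: 29 × 9.8 = 284.2 N down at 3.14 m → arm 2 m, τ = 284.2 × 2 = 568.4 N·m counterclockwise.
Hanging mass: 37.4 × 9.8 = 366.5 N down at 1.97 m → arm 0.83 m, τ = 366.5 × 0.83 = 304.2 N·m counterclockwise.
Speaker: 6.81 × 9.8 = 66.74 N down at 1.02 m → arm 0.12 m, τ = 66.74 × 0.12 = 8.009 N·m clockwise.
Net load moment about support B = 1169 N·m counterclockwise.
Reaction R at support A is upward at 4.547 m, arm 3.407 m → moment R × 3.407 clockwise.
For rotational equilibrium, R × 3.407 = 1169, so R = 343 N.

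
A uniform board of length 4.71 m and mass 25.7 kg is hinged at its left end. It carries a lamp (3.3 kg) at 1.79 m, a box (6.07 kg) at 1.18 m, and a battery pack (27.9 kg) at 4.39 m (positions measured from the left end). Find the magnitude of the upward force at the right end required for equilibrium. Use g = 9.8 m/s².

Sum moments about the left end (the unknown pivot reaction has zero arm there).
Beam weight: 25.7 × 9.8 = 251.9 N down at 2.355 m → arm 2.355 m, τ = 251.9 × 2.355 = 593.2 N·m clockwise.
Lamp: 3.3 × 9.8 = 32.34 N down at 1.79 m → arm 1.79 m, τ = 32.34 × 1.79 = 57.89 N·m clockwise.
Box: 6.07 × 9.8 = 59.49 N down at 1.18 m → arm 1.18 m, τ = 59.49 × 1.18 = 70.2 N·m clockwise.
Battery pack: 27.9 × 9.8 = 273.4 N down at 4.39 m → arm 4.39 m, τ = 273.4 × 4.39 = 1200 N·m clockwise.
Net moment of the loads = 1921 N·m clockwise.
The upward force F acts at the right end, arm 4.71 m, giving F × 4.71 counterclockwise.
Setting net torque to zero: F × 4.71 = 1921 → F = 1921 / 4.71 = 408 N.

F ≈ 408 N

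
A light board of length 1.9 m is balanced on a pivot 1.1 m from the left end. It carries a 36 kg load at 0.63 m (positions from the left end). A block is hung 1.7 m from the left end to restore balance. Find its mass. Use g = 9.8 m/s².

Take moments about the pivot (at 1.1 m from the left end).
Load: 36 × 9.8 = 352.8 N down at 0.63 m → arm 0.47 m, τ = 352.8 × 0.47 = 165.8 N·m counterclockwise.
Net moment of known loads = 165.8 N·m counterclockwise.
An unknown mass m at 1.7 m has arm 0.6 m; its moment is m·g·0.6 clockwise.
For rotational equilibrium, m × 9.8 × 0.6 = 165.8, so m = 165.8 / (9.8 × 0.6) = 28.2 kg.

m ≈ 28.2 kg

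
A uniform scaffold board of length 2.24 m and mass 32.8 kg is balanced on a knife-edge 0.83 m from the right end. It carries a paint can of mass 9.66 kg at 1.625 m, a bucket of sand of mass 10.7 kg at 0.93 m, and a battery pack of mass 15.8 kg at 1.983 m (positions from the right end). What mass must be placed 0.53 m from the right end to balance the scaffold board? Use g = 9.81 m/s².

Sum moments about the knife-edge (at 0.83 m from the right end) (the support reaction has zero arm there).
Beam weight: 32.8 × 9.81 = 321.8 N down at 1.12 m → arm 0.29 m, τ = 321.8 × 0.29 = 93.32 N·m counterclockwise.
Paint can: 9.66 × 9.81 = 94.76 N down at 1.625 m → arm 0.795 m, τ = 94.76 × 0.795 = 75.33 N·m counterclockwise.
Bucket of sand: 10.7 × 9.81 = 105 N down at 0.93 m → arm 0.1 m, τ = 105 × 0.1 = 10.5 N·m counterclockwise.
Battery pack: 15.8 × 9.81 = 155 N down at 1.983 m → arm 1.153 m, τ = 155 × 1.153 = 178.7 N·m counterclockwise.
Net moment of known loads = 357.8 N·m counterclockwise.
An unknown mass m at 0.53 m has arm 0.3 m; its moment is m·g·0.3 clockwise.
For rotational equilibrium, m × 9.81 × 0.3 = 357.8, so m = 357.8 / (9.81 × 0.3) = 122 kg.

m ≈ 122 kg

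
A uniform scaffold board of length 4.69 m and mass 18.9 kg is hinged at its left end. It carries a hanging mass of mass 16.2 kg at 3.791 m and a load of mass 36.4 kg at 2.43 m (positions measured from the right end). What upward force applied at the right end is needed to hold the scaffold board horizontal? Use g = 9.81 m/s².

F ≈ 295 N

Sum moments about the left end (the unknown pivot reaction has zero arm there).
Beam weight: 18.9 × 9.81 = 185.4 N down at 2.345 m → arm 2.345 m, τ = 185.4 × 2.345 = 434.8 N·m clockwise.
Hanging mass: 16.2 × 9.81 = 158.9 N down at 3.791 m → arm 0.899 m, τ = 158.9 × 0.899 = 142.9 N·m clockwise.
Load: 36.4 × 9.81 = 357.1 N down at 2.43 m → arm 2.26 m, τ = 357.1 × 2.26 = 807 N·m clockwise.
Net moment of the loads = 1385 N·m clockwise.
The upward force F acts at the right end, arm 4.69 m, giving F × 4.69 counterclockwise.
Balancing moments: F × 4.69 = 1385, giving F = 1385 / 4.69 = 295 N.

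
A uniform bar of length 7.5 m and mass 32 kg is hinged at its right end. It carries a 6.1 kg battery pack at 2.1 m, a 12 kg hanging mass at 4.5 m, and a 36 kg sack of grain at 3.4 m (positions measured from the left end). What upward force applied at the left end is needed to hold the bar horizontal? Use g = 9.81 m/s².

Take moments about the right end.
Beam weight: 32 × 9.81 = 313.9 N down at 3.75 m → arm 3.75 m, τ = 313.9 × 3.75 = 1177 N·m counterclockwise.
Battery pack: 6.1 × 9.81 = 59.84 N down at 2.1 m → arm 5.4 m, τ = 59.84 × 5.4 = 323.1 N·m counterclockwise.
Hanging mass: 12 × 9.81 = 117.7 N down at 4.5 m → arm 3 m, τ = 117.7 × 3 = 353.1 N·m counterclockwise.
Sack of grain: 36 × 9.81 = 353.2 N down at 3.4 m → arm 4.1 m, τ = 353.2 × 4.1 = 1448 N·m counterclockwise.
Net moment of the loads = 3301 N·m counterclockwise.
The upward force F acts at the left end, arm 7.5 m, giving F × 7.5 clockwise.
Στ = 0 ⇒ F × 7.5 = 3301 ⇒ F = 3301 / 7.5 = 440 N.

F ≈ 440 N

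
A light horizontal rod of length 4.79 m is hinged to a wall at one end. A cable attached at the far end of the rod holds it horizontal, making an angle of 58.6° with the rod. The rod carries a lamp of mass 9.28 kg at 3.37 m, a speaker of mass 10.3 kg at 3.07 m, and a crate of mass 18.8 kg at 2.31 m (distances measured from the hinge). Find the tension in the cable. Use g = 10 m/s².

Taking torques about the hinge:
Lamp: 9.28 × 10 = 92.8 N down at 3.37 m → arm 3.37 m, τ = 92.8 × 3.37 = 312.7 N·m clockwise.
Speaker: 10.3 × 10 = 103 N down at 3.07 m → arm 3.07 m, τ = 103 × 3.07 = 316.2 N·m clockwise.
Crate: 18.8 × 10 = 188 N down at 2.31 m → arm 2.31 m, τ = 188 × 2.31 = 434.3 N·m clockwise.
Total clockwise load moment = 1063 N·m.
The cable tension T acts at 4.79 m; only its component perpendicular to the rod, T sinθ, produces torque. sin 58.6° = 0.8536.
Setting net torque to zero: T × 4.79 × 0.8536 = 1063 → T = 1063 / 4.089 = 260 N.

T ≈ 260 N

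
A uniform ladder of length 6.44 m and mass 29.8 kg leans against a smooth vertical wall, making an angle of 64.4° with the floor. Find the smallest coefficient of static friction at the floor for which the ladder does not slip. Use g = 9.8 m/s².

μ_min ≈ 0.24

Take moments about the foot of the ladder.
Ladder weight 29.8×9.8 = 292 N acts at 3.22 m along the ladder; its horizontal arm is 3.22·cos64.4° = 1.391 m → τ = 406.2 N·m clockwise.
Wall normal N acts horizontally at the top; its moment arm is the height L sinθ = 6.44·sin64.4° = 5.808 m, counterclockwise.
Setting net torque to zero: N × 5.808 = 406.2 → N = 69.94 N.
ΣFx = 0 ⇒ f = N_wall = 69.94 N. ΣFy = 0 ⇒ N_floor = 292 N.
μ_min = f / N_floor = 69.94 / 292 = 0.24.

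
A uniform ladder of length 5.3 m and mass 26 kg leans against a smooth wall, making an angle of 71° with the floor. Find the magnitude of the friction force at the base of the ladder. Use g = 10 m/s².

Choose the foot of the ladder as the axis so the floor normal and friction both act there and drop out.
Ladder weight 26×10 = 260 N acts at 2.65 m along the ladder; its horizontal arm is 2.65·cos71° = 0.8628 m → τ = 224.3 N·m clockwise.
Wall normal N acts horizontally at the top; its moment arm is the height L sinθ = 5.3·sin71° = 5.011 m, counterclockwise.
Balancing moments: N × 5.011 = 224.3, giving N = 44.8 N.
ΣFx = 0: friction at the foot balances the wall's push, so f = N_wall = 44.8 N.

f ≈ 44.8 N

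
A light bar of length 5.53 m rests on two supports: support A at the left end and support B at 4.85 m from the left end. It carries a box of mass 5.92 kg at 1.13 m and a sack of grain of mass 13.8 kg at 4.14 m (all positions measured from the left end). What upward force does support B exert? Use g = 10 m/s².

R_B ≈ 132 N

Take moments about support A.
Box: 5.92 × 10 = 59.2 N down at 1.13 m → arm 1.13 m, τ = 59.2 × 1.13 = 66.9 N·m clockwise.
Sack of grain: 13.8 × 10 = 138 N down at 4.14 m → arm 4.14 m, τ = 138 × 4.14 = 571.3 N·m clockwise.
Net load moment about support A = 638.2 N·m clockwise.
Reaction R at support B is upward at 4.85 m, arm 4.85 m → moment R × 4.85 counterclockwise.
Setting net torque to zero: R × 4.85 = 638.2 → R = 132 N.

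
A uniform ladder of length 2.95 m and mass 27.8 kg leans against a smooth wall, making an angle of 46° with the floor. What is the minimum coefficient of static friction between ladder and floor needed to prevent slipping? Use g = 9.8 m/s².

μ_min ≈ 0.483

About the foot of the ladder:
Ladder weight 27.8×9.8 = 272.4 N acts at 1.475 m along the ladder; its horizontal arm is 1.475·cos46° = 1.025 m → τ = 279.2 N·m clockwise.
Wall normal N acts horizontally at the top; its moment arm is the height L sinθ = 2.95·sin46° = 2.122 m, counterclockwise.
Setting net torque to zero: N × 2.122 = 279.2 → N = 131.6 N.
ΣFx = 0 ⇒ f = N_wall = 131.6 N. ΣFy = 0 ⇒ N_floor = 272.4 N.
μ_min = f / N_floor = 131.6 / 272.4 = 0.483.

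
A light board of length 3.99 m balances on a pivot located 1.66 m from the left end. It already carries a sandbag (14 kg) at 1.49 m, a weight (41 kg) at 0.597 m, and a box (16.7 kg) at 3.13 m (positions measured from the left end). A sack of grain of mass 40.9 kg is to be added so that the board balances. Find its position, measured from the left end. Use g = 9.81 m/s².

x ≈ 2.18 m from the left end

Sum moments about the pivot (at 1.66 m from the left end) (the support reaction has zero arm there).
Sandbag: 14 × 9.81 = 137.3 N down at 1.49 m → arm 0.17 m, τ = 137.3 × 0.17 = 23.34 N·m counterclockwise.
Weight: 41 × 9.81 = 402.2 N down at 0.597 m → arm 1.063 m, τ = 402.2 × 1.063 = 427.5 N·m counterclockwise.
Box: 16.7 × 9.81 = 163.8 N down at 3.13 m → arm 1.47 m, τ = 163.8 × 1.47 = 240.8 N·m clockwise.
Net moment of existing loads = 210 N·m counterclockwise.
The sack of grain weighs 40.9 × 9.81 = 401.2 N and must supply an equal clockwise moment, so its lever arm about the pivot is 210 / 401.2 = 0.523 m.
That puts it at 1.66 + 0.523 = 2.18 m from the left end.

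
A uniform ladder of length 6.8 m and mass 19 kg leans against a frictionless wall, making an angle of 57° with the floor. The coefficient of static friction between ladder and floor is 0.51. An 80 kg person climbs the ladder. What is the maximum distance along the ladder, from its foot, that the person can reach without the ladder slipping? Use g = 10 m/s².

d ≈ 5.8 m

Sum moments about the foot of the ladder (the floor normal and friction both act there and drop out).
Ladder weight 19×10 = 190 N acts at 3.4 m along the ladder; its horizontal arm is 3.4·cos57° = 1.852 m → τ = 351.9 N·m clockwise.
Person weight 80×10 = 800 N at distance d → arm d·cos57° → τ = 800·d·0.5446 clockwise.
Wall normal N at the top has arm L sinθ = 5.703 m counterclockwise, so Στ = 0 gives N·5.703 = 351.9 + 435.7·d.
ΣFy = 0 ⇒ N_floor = 990 N, so the maximum friction is μ_s·N_floor = 0.51×990 = 504.9 N. ΣFx = 0 ⇒ N_wall = f, so at the slipping point N = 504.9 N.
Substituting: 504.9×5.703 = 351.9 + 435.7·d ⇒ d = (2879 − 351.9) / 435.7 = 5.8 m.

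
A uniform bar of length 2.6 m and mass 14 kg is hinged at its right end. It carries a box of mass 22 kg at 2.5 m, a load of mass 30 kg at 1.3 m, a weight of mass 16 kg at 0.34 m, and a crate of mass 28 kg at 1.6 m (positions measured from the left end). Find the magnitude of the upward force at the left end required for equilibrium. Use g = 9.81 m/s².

Take moments about the right end.
Beam weight: 14 × 9.81 = 137.3 N down at 1.3 m → arm 1.3 m, τ = 137.3 × 1.3 = 178.5 N·m counterclockwise.
Box: 22 × 9.81 = 215.8 N down at 2.5 m → arm 0.1 m, τ = 215.8 × 0.1 = 21.58 N·m counterclockwise.
Load: 30 × 9.81 = 294.3 N down at 1.3 m → arm 1.3 m, τ = 294.3 × 1.3 = 382.6 N·m counterclockwise.
Weight: 16 × 9.81 = 157 N down at 0.34 m → arm 2.26 m, τ = 157 × 2.26 = 354.8 N·m counterclockwise.
Crate: 28 × 9.81 = 274.7 N down at 1.6 m → arm 1 m, τ = 274.7 × 1 = 274.7 N·m counterclockwise.
Net moment of the loads = 1212 N·m counterclockwise.
The upward force F acts at the left end, arm 2.6 m, giving F × 2.6 clockwise.
Στ = 0 ⇒ F × 2.6 = 1212 ⇒ F = 1212 / 2.6 = 466 N.

F ≈ 466 N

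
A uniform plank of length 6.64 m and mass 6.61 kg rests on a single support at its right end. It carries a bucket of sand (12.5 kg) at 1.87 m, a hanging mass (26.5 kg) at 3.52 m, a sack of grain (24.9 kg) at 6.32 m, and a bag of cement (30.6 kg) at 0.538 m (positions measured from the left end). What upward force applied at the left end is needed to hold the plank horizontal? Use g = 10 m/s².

Take moments about the right end.
Beam weight: 6.61 × 10 = 66.1 N down at 3.32 m → arm 3.32 m, τ = 66.1 × 3.32 = 219.5 N·m counterclockwise.
Bucket of sand: 12.5 × 10 = 125 N down at 1.87 m → arm 4.77 m, τ = 125 × 4.77 = 596.2 N·m counterclockwise.
Hanging mass: 26.5 × 10 = 265 N down at 3.52 m → arm 3.12 m, τ = 265 × 3.12 = 826.8 N·m counterclockwise.
Sack of grain: 24.9 × 10 = 249 N down at 6.32 m → arm 0.32 m, τ = 249 × 0.32 = 79.68 N·m counterclockwise.
Bag of cement: 30.6 × 10 = 306 N down at 0.538 m → arm 6.102 m, τ = 306 × 6.102 = 1867 N·m counterclockwise.
Net moment of the loads = 3589 N·m counterclockwise.
The upward force F acts at the left end, arm 6.64 m, giving F × 6.64 clockwise.
Setting net torque to zero: F × 6.64 = 3589 → F = 3589 / 6.64 = 541 N.

F ≈ 541 N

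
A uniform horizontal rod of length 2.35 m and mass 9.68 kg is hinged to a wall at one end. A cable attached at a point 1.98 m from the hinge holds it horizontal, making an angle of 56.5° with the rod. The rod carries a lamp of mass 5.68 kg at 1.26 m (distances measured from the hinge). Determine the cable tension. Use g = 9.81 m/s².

Taking torques about the hinge:
Beam weight: 9.68 × 9.81 = 94.96 N down at 1.175 m → arm 1.175 m, τ = 94.96 × 1.175 = 111.6 N·m clockwise.
Lamp: 5.68 × 9.81 = 55.72 N down at 1.26 m → arm 1.26 m, τ = 55.72 × 1.26 = 70.21 N·m clockwise.
Total clockwise load moment = 181.8 N·m.
The cable tension T acts at 1.98 m; only its component perpendicular to the rod, T sinθ, produces torque. sin 56.5° = 0.8339.
For rotational equilibrium, T × 1.98 × 0.8339 = 181.8, so T = 181.8 / 1.651 = 110 N.

T ≈ 110 N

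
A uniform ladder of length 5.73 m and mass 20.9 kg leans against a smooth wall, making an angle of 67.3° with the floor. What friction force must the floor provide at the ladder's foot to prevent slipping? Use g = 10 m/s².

Sum moments about the foot of the ladder (the floor normal and friction both act there and drop out).
Ladder weight 20.9×10 = 209 N acts at 2.865 m along the ladder; its horizontal arm is 2.865·cos67.3° = 1.106 m → τ = 231.2 N·m clockwise.
Wall normal N acts horizontally at the top; its moment arm is the height L sinθ = 5.73·sin67.3° = 5.286 m, counterclockwise.
Στ = 0 ⇒ N × 5.286 = 231.2 ⇒ N = 43.7 N.
ΣFx = 0: friction at the foot balances the wall's push, so f = N_wall = 43.7 N.

f ≈ 43.7 N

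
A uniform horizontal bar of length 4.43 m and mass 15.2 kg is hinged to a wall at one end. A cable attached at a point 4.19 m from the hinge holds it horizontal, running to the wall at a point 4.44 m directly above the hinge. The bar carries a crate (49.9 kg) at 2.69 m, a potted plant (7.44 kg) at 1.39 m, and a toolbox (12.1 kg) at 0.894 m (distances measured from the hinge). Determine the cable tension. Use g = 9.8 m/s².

T ≈ 608 N

Taking torques about the hinge:
Beam weight: 15.2 × 9.8 = 149 N down at 2.215 m → arm 2.215 m, τ = 149 × 2.215 = 330 N·m clockwise.
Crate: 49.9 × 9.8 = 489 N down at 2.69 m → arm 2.69 m, τ = 489 × 2.69 = 1315 N·m clockwise.
Potted plant: 7.44 × 9.8 = 72.91 N down at 1.39 m → arm 1.39 m, τ = 72.91 × 1.39 = 101.3 N·m clockwise.
Toolbox: 12.1 × 9.8 = 118.6 N down at 0.894 m → arm 0.894 m, τ = 118.6 × 0.894 = 106 N·m clockwise.
Total clockwise load moment = 1852 N·m.
The cable tension T acts at 4.19 m; only its component perpendicular to the bar, T sinθ, produces torque. sinθ = h/√(h²+d²) = 4.44/√(4.44²+4.19²) = 0.7273.
For rotational equilibrium, T × 4.19 × 0.7273 = 1852, so T = 1852 / 3.047 = 608 N.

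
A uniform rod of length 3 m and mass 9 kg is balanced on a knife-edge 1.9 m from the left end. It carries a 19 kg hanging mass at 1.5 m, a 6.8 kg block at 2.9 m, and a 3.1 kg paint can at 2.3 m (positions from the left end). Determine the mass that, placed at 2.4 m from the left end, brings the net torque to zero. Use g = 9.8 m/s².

About the knife-edge (at 1.9 m from the left end):
Beam weight: 9 × 9.8 = 88.2 N down at 1.5 m → arm 0.4 m, τ = 88.2 × 0.4 = 35.28 N·m counterclockwise.
Hanging mass: 19 × 9.8 = 186.2 N down at 1.5 m → arm 0.4 m, τ = 186.2 × 0.4 = 74.48 N·m counterclockwise.
Block: 6.8 × 9.8 = 66.64 N down at 2.9 m → arm 1 m, τ = 66.64 × 1 = 66.64 N·m clockwise.
Paint can: 3.1 × 9.8 = 30.38 N down at 2.3 m → arm 0.4 m, τ = 30.38 × 0.4 = 12.15 N·m clockwise.
Net moment of known loads = 30.97 N·m counterclockwise.
An unknown mass m at 2.4 m has arm 0.5 m; its moment is m·g·0.5 clockwise.
Balancing moments: m × 9.8 × 0.5 = 30.97, giving m = 30.97 / (9.8 × 0.5) = 6.32 kg.

m ≈ 6.32 kg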